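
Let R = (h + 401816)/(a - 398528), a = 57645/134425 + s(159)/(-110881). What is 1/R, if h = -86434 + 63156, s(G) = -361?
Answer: -594012450709573/564217643064265 ≈ -1.0528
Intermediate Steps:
a = 1288052534/2981035685 (a = 57645/134425 - 361/(-110881) = 57645*(1/134425) - 361*(-1/110881) = 11529/26885 + 361/110881 = 1288052534/2981035685 ≈ 0.43208)
h = -23278
R = -564217643064265/594012450709573 (R = (-23278 + 401816)/(1288052534/2981035685 - 398528) = 378538/(-1188024901419146/2981035685) = 378538*(-2981035685/1188024901419146) = -564217643064265/594012450709573 ≈ -0.94984)
1/R = 1/(-564217643064265/594012450709573) = -594012450709573/564217643064265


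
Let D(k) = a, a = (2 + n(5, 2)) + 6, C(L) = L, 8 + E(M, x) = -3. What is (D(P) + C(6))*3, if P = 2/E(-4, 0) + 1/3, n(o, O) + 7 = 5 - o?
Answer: 21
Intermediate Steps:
E(M, x) = -11 (E(M, x) = -8 - 3 = -11)
n(o, O) = -2 - o (n(o, O) = -7 + (5 - o) = -2 - o)
P = 5/33 (P = 2/(-11) + 1/3 = 2*(-1/11) + 1*(⅓) = -2/11 + ⅓ = 5/33 ≈ 0.15152)
a = 1 (a = (2 + (-2 - 1*5)) + 6 = (2 + (-2 - 5)) + 6 = (2 - 7) + 6 = -5 + 6 = 1)
D(k) = 1
(D(P) + C(6))*3 = (1 + 6)*3 = 7*3 = 21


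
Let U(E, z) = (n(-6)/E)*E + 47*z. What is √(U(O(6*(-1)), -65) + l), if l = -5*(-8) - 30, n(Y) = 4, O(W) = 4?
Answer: I*√3041 ≈ 55.145*I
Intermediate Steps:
l = 10 (l = 40 - 30 = 10)
U(E, z) = 4 + 47*z (U(E, z) = (4/E)*E + 47*z = 4 + 47*z)
√(U(O(6*(-1)), -65) + l) = √((4 + 47*(-65)) + 10) = √((4 - 3055) + 10) = √(-3051 + 10) = √(-3041) = I*√3041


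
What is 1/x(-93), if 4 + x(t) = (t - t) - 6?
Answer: -⅒ ≈ -0.10000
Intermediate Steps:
x(t) = -10 (x(t) = -4 + ((t - t) - 6) = -4 + (0 - 6) = -4 - 6 = -10)
1/x(-93) = 1/(-10) = -⅒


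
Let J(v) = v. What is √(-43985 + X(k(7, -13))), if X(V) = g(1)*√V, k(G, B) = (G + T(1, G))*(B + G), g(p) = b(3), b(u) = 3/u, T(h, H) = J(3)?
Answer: √(-43985 + 2*I*√15) ≈ 0.018 + 209.73*I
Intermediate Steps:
T(h, H) = 3
g(p) = 1 (g(p) = 3/3 = 3*(⅓) = 1)
k(G, B) = (3 + G)*(B + G) (k(G, B) = (G + 3)*(B + G) = (3 + G)*(B + G))
X(V) = √V (X(V) = 1*√V = √V)
√(-43985 + X(k(7, -13))) = √(-43985 + √(7² + 3*(-13) + 3*7 - 13*7)) = √(-43985 + √(49 - 39 + 21 - 91)) = √(-43985 + √(-60)) = √(-43985 + 2*I*√15)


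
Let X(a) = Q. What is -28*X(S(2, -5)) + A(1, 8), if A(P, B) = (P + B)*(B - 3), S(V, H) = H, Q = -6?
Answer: 213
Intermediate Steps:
X(a) = -6
A(P, B) = (-3 + B)*(B + P) (A(P, B) = (B + P)*(-3 + B) = (-3 + B)*(B + P))
-28*X(S(2, -5)) + A(1, 8) = -28*(-6) + (8² - 3*8 - 3*1 + 8*1) = 168 + (64 - 24 - 3 + 8) = 168 + 45 = 213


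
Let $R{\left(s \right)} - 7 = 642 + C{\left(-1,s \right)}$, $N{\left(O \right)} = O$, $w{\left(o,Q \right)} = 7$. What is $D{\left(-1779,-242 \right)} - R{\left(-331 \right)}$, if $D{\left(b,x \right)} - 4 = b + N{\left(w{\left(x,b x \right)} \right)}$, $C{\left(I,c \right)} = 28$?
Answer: $-2445$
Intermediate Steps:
$R{\left(s \right)} = 677$ ($R{\left(s \right)} = 7 + \left(642 + 28\right) = 7 + 670 = 677$)
$D{\left(b,x \right)} = 11 + b$ ($D{\left(b,x \right)} = 4 + \left(b + 7\right) = 4 + \left(7 + b\right) = 11 + b$)
$D{\left(-1779,-242 \right)} - R{\left(-331 \right)} = \left(11 - 1779\right) - 677 = -1768 - 677 = -2445$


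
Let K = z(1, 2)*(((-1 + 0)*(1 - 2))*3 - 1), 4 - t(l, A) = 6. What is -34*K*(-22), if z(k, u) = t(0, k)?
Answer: -2992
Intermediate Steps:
t(l, A) = -2 (t(l, A) = 4 - 1*6 = 4 - 6 = -2)
z(k, u) = -2
K = -4 (K = -2*(((-1 + 0)*(1 - 2))*3 - 1) = -2*(-1*(-1)*3 - 1) = -2*(1*3 - 1) = -2*(3 - 1) = -2*2 = -4)
-34*K*(-22) = -34*(-4)*(-22) = 136*(-22) = -2992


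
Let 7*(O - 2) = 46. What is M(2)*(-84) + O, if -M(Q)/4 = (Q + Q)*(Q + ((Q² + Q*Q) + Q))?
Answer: 112956/7 ≈ 16137.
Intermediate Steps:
O = 60/7 (O = 2 + (⅐)*46 = 2 + 46/7 = 60/7 ≈ 8.5714)
M(Q) = -8*Q*(2*Q + 2*Q²) (M(Q) = -4*(Q + Q)*(Q + ((Q² + Q*Q) + Q)) = -4*2*Q*(Q + ((Q² + Q²) + Q)) = -4*2*Q*(Q + (2*Q² + Q)) = -4*2*Q*(Q + (Q + 2*Q²)) = -4*2*Q*(2*Q + 2*Q²) = -8*Q*(2*Q + 2*Q²))
M(2)*(-84) + O = (16*2²*(-1 - 1*2))*(-84) + 60/7 = (16*4*(-1 - 2))*(-84) + 60/7 = (16*4*(-3))*(-84) + 60/7 = -192*(-84) + 60/7 = 16128 + 60/7 = 112956/7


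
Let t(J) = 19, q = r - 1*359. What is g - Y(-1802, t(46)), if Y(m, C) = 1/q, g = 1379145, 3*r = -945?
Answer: 929543731/674 ≈ 1.3791e+6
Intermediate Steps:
r = -315 (r = (⅓)*(-945) = -315)
q = -674 (q = -315 - 1*359 = -315 - 359 = -674)
Y(m, C) = -1/674 (Y(m, C) = 1/(-674) = -1/674)
g - Y(-1802, t(46)) = 1379145 - 1*(-1/674) = 1379145 + 1/674 = 929543731/674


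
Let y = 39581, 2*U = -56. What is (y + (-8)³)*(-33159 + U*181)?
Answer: -1493490663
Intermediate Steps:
U = -28 (U = (½)*(-56) = -28)
(y + (-8)³)*(-33159 + U*181) = (39581 + (-8)³)*(-33159 - 28*181) = (39581 - 512)*(-33159 - 5068) = 39069*(-38227) = -1493490663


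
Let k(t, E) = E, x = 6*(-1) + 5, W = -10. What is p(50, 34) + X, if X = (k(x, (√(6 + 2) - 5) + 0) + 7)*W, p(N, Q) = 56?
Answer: 36 - 20*√2 ≈ 7.7157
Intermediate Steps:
x = -1 (x = -6 + 5 = -1)
X = -20 - 20*√2 (X = (((√(6 + 2) - 5) + 0) + 7)*(-10) = (((√8 - 5) + 0) + 7)*(-10) = (((2*√2 - 5) + 0) + 7)*(-10) = (((-5 + 2*√2) + 0) + 7)*(-10) = ((-5 + 2*√2) + 7)*(-10) = (2 + 2*√2)*(-10) = -20 - 20*√2 ≈ -48.284)
p(50, 34) + X = 56 + (-20 - 20*√2) = 36 - 20*√2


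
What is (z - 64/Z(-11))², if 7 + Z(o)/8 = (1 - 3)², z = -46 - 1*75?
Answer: 126025/9 ≈ 14003.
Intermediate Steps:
z = -121 (z = -46 - 75 = -121)
Z(o) = -24 (Z(o) = -56 + 8*(1 - 3)² = -56 + 8*(-2)² = -56 + 8*4 = -56 + 32 = -24)
(z - 64/Z(-11))² = (-121 - 64/(-24))² = (-121 - 64*(-1/24))² = (-121 + 8/3)² = (-355/3)² = 126025/9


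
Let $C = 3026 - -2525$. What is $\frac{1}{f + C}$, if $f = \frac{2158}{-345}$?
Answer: $\frac{345}{1912937} \approx 0.00018035$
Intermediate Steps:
$f = - \frac{2158}{345}$ ($f = 2158 \left(- \frac{1}{345}\right) = - \frac{2158}{345} \approx -6.2551$)
$C = 5551$ ($C = 3026 + 2525 = 5551$)
$\frac{1}{f + C} = \frac{1}{- \frac{2158}{345} + 5551} = \frac{1}{\frac{1912937}{345}} = \frac{345}{1912937}$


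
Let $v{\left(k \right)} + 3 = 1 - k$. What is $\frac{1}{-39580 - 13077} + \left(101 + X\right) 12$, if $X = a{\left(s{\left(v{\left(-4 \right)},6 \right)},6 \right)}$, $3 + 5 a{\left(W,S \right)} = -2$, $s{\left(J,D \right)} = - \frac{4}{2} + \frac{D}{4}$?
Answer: $\frac{63188399}{52657} \approx 1200.0$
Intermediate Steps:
$v{\left(k \right)} = -2 - k$ ($v{\left(k \right)} = -3 - \left(-1 + k\right) = -2 - k$)
$s{\left(J,D \right)} = -2 + \frac{D}{4}$ ($s{\left(J,D \right)} = \left(-4\right) \frac{1}{2} + D \frac{1}{4} = -2 + \frac{D}{4}$)
$a{\left(W,S \right)} = -1$ ($a{\left(W,S \right)} = - \frac{3}{5} + \frac{1}{5} \left(-2\right) = - \frac{3}{5} - \frac{2}{5} = -1$)
$X = -1$
$\frac{1}{-39580 - 13077} + \left(101 + X\right) 12 = \frac{1}{-39580 - 13077} + \left(101 - 1\right) 12 = \frac{1}{-52657} + 100 \cdot 12 = - \frac{1}{52657} + 1200 = \frac{63188399}{52657}$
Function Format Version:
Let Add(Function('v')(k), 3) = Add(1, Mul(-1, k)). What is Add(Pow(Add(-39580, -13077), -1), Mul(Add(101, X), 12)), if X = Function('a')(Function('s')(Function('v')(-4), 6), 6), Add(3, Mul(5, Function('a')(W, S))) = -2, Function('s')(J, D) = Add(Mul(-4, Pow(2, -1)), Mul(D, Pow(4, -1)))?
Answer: Rational(63188399, 52657) ≈ 1200.0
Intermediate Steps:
Function('v')(k) = Add(-2, Mul(-1, k)) (Function('v')(k) = Add(-3, Add(1, Mul(-1, k))) = Add(-2, Mul(-1, k)))
Function('s')(J, D) = Add(-2, Mul(Rational(1, 4), D)) (Function('s')(J, D) = Add(Mul(-4, Rational(1, 2)), Mul(D, Rational(1, 4))) = Add(-2, Mul(Rational(1, 4), D)))
Function('a')(W, S) = -1 (Function('a')(W, S) = Add(Rational(-3, 5), Mul(Rational(1, 5), -2)) = Add(Rational(-3, 5), Rational(-2, 5)) = -1)
X = -1
Add(Pow(Add(-39580, -13077), -1), Mul(Add(101, X), 12)) = Add(Pow(Add(-39580, -13077), -1), Mul(Add(101, -1), 12)) = Add(Pow(-52657, -1), Mul(100, 12)) = Add(Rational(-1, 52657), 1200) = Rational(63188399, 52657)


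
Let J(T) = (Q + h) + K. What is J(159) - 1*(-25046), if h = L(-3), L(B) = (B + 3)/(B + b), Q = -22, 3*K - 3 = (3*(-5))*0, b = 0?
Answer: 25025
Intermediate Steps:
K = 1 (K = 1 + ((3*(-5))*0)/3 = 1 + (-15*0)/3 = 1 + (⅓)*0 = 1 + 0 = 1)
L(B) = (3 + B)/B (L(B) = (B + 3)/(B + 0) = (3 + B)/B)
h = 0 (h = (3 - 3)/(-3) = -⅓*0 = 0)
J(T) = -21 (J(T) = (-22 + 0) + 1 = -22 + 1 = -21)
J(159) - 1*(-25046) = -21 - 1*(-25046) = -21 + 25046 = 25025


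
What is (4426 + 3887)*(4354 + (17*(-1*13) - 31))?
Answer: 34099926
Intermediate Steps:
(4426 + 3887)*(4354 + (17*(-1*13) - 31)) = 8313*(4354 + (17*(-13) - 31)) = 8313*(4354 + (-221 - 31)) = 8313*(4354 - 252) = 8313*4102 = 34099926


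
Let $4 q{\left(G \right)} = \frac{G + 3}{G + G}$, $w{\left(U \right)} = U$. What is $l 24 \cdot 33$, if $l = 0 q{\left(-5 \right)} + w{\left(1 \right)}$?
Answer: $792$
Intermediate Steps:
$q{\left(G \right)} = \frac{3 + G}{8 G}$ ($q{\left(G \right)} = \frac{\left(G + 3\right) \frac{1}{G + G}}{4} = \frac{\left(3 + G\right) \frac{1}{2 G}}{4} = \frac{\frac{1}{2} \frac{1}{G} \left(3 + G\right)}{4} = \frac{3 + G}{8 G}$)
$l = 1$ ($l = 0 \frac{3 - 5}{8 \left(-5\right)} + 1 = 0 \cdot \frac{1}{8} \left(- \frac{1}{5}\right) \left(-2\right) + 1 = 0 \cdot \frac{1}{20} + 1 = 0 + 1 = 1$)
$l 24 \cdot 33 = 1 \cdot 24 \cdot 33 = 24 \cdot 33 = 792$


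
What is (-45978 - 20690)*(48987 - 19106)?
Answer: -1992106508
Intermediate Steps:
(-45978 - 20690)*(48987 - 19106) = -66668*29881 = -1992106508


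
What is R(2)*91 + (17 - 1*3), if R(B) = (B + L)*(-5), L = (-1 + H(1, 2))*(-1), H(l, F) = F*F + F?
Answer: 1379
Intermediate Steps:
H(l, F) = F + F² (H(l, F) = F² + F = F + F²)
L = -5 (L = (-1 + 2*(1 + 2))*(-1) = (-1 + 2*3)*(-1) = (-1 + 6)*(-1) = 5*(-1) = -5)
R(B) = 25 - 5*B (R(B) = (B - 5)*(-5) = (-5 + B)*(-5) = 25 - 5*B)
R(2)*91 + (17 - 1*3) = (25 - 5*2)*91 + (17 - 1*3) = (25 - 10)*91 + (17 - 3) = 15*91 + 14 = 1365 + 14 = 1379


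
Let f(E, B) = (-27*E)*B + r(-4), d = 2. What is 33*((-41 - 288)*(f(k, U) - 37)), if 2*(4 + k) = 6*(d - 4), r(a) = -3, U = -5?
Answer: 15091230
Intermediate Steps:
k = -10 (k = -4 + (6*(2 - 4))/2 = -4 + (6*(-2))/2 = -4 + (1/2)*(-12) = -4 - 6 = -10)
f(E, B) = -3 - 27*B*E (f(E, B) = (-27*E)*B - 3 = -27*B*E - 3 = -3 - 27*B*E)
33*((-41 - 288)*(f(k, U) - 37)) = 33*((-41 - 288)*((-3 - 27*(-5)*(-10)) - 37)) = 33*(-329*((-3 - 1350) - 37)) = 33*(-329*(-1353 - 37)) = 33*(-329*(-1390)) = 33*457310 = 15091230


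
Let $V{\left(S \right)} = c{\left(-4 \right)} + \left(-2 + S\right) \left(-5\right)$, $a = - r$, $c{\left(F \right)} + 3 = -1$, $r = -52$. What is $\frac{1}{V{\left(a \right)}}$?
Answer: $- \frac{1}{254} \approx -0.003937$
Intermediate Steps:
$c{\left(F \right)} = -4$ ($c{\left(F \right)} = -3 - 1 = -4$)
$a = 52$ ($a = \left(-1\right) \left(-52\right) = 52$)
$V{\left(S \right)} = 6 - 5 S$ ($V{\left(S \right)} = -4 + \left(-2 + S\right) \left(-5\right) = -4 - \left(-10 + 5 S\right) = 6 - 5 S$)
$\frac{1}{V{\left(a \right)}} = \frac{1}{6 - 260} = \frac{1}{-254} = - \frac{1}{254}$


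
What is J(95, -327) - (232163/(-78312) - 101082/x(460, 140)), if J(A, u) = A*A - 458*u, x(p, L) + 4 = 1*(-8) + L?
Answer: 99978529489/626496 ≈ 1.5958e+5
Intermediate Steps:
x(p, L) = -12 + L (x(p, L) = -4 + (1*(-8) + L) = -4 + (-8 + L) = -12 + L)
J(A, u) = A**2 - 458*u
J(95, -327) - (232163/(-78312) - 101082/x(460, 140)) = (95**2 - 458*(-327)) - (232163/(-78312) - 101082/(-12 + 140)) = (9025 + 149766) - (232163*(-1/78312) - 101082/128) = 158791 - (-232163/78312 - 101082*1/128) = 158791 - (-232163/78312 - 50541/64) = 158791 - 1*(-496603153/626496) = 158791 + 496603153/626496 = 99978529489/626496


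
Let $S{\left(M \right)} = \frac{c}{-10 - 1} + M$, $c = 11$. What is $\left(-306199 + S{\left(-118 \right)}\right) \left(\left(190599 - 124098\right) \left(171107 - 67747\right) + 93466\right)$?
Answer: $-2105518685266668$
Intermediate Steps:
$S{\left(M \right)} = -1 + M$ ($S{\left(M \right)} = \frac{1}{-10 - 1} \cdot 11 + M = \frac{1}{-11} \cdot 11 + M = \left(- \frac{1}{11}\right) 11 + M = -1 + M$)
$\left(-306199 + S{\left(-118 \right)}\right) \left(\left(190599 - 124098\right) \left(171107 - 67747\right) + 93466\right) = \left(-306199 - 119\right) \left(\left(190599 - 124098\right) \left(171107 - 67747\right) + 93466\right) = \left(-306199 - 119\right) \left(66501 \cdot 103360 + 93466\right) = - 306318 \left(6873543360 + 93466\right) = \left(-306318\right) 6873636826 = -2105518685266668$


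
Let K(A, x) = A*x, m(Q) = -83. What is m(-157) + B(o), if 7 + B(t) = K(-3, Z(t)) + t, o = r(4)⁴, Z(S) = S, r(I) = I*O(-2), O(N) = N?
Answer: -8282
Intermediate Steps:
r(I) = -2*I (r(I) = I*(-2) = -2*I)
o = 4096 (o = (-2*4)⁴ = (-8)⁴ = 4096)
B(t) = -7 - 2*t (B(t) = -7 + (-3*t + t) = -7 - 2*t)
m(-157) + B(o) = -83 + (-7 - 2*4096) = -83 + (-7 - 8192) = -83 - 8199 = -8282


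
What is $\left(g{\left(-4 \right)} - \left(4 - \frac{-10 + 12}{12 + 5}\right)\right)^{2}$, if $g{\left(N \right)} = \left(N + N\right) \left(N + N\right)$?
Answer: $\frac{1044484}{289} \approx 3614.1$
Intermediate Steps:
$g{\left(N \right)} = 4 N^{2}$ ($g{\left(N \right)} = 2 N 2 N = 4 N^{2}$)
$\left(g{\left(-4 \right)} - \left(4 - \frac{-10 + 12}{12 + 5}\right)\right)^{2} = \left(4 \left(-4\right)^{2} - \left(4 - \frac{-10 + 12}{12 + 5}\right)\right)^{2} = \left(4 \cdot 16 - \left(4 - \frac{2}{17}\right)\right)^{2} = \left(64 + \left(2 \cdot \frac{1}{17} - 4\right)\right)^{2} = \left(64 + \left(\frac{2}{17} - 4\right)\right)^{2} = \left(64 - \frac{66}{17}\right)^{2} = \left(\frac{1022}{17}\right)^{2} = \frac{1044484}{289}$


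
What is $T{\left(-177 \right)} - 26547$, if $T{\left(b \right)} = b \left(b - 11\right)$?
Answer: $6729$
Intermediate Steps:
$T{\left(b \right)} = b \left(-11 + b\right)$ ($T{\left(b \right)} = b \left(b - 11\right) = b \left(-11 + b\right)$)
$T{\left(-177 \right)} - 26547 = - 177 \left(-11 - 177\right) - 26547 = \left(-177\right) \left(-188\right) - 26547 = 33276 - 26547 = 6729$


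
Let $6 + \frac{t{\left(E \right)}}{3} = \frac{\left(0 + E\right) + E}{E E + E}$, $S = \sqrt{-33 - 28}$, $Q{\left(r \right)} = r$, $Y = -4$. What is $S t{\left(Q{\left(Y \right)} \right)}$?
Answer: $- 20 i \sqrt{61} \approx - 156.21 i$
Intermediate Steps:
$S = i \sqrt{61}$ ($S = \sqrt{-61} = i \sqrt{61} \approx 7.8102 i$)
$t{\left(E \right)} = -18 + \frac{6 E}{E + E^{2}}$ ($t{\left(E \right)} = -18 + 3 \frac{\left(0 + E\right) + E}{E E + E} = -18 + 3 \frac{E + E}{E^{2} + E} = -18 + 3 \frac{2 E}{E + E^{2}} = -18 + \frac{6 E}{E + E^{2}}$)
$S t{\left(Q{\left(Y \right)} \right)} = i \sqrt{61} \frac{6 \left(-2 - -12\right)}{1 - 4} = i \sqrt{61} \frac{6 \left(-2 + 12\right)}{-3} = i \sqrt{61} \cdot 6 \left(- \frac{1}{3}\right) 10 = i \sqrt{61} \left(-20\right) = - 20 i \sqrt{61}$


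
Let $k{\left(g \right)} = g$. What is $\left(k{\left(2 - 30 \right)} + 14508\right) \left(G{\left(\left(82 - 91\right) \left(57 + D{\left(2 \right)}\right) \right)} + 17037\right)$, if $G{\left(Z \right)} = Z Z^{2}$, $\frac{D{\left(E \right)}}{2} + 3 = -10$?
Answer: $-314224716960$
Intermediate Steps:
$D{\left(E \right)} = -26$ ($D{\left(E \right)} = -6 + 2 \left(-10\right) = -6 - 20 = -26$)
$G{\left(Z \right)} = Z^{3}$
$\left(k{\left(2 - 30 \right)} + 14508\right) \left(G{\left(\left(82 - 91\right) \left(57 + D{\left(2 \right)}\right) \right)} + 17037\right) = \left(\left(2 - 30\right) + 14508\right) \left(\left(\left(82 - 91\right) \left(57 - 26\right)\right)^{3} + 17037\right) = \left(\left(2 - 30\right) + 14508\right) \left(\left(\left(-9\right) 31\right)^{3} + 17037\right) = \left(-28 + 14508\right) \left(\left(-279\right)^{3} + 17037\right) = 14480 \left(-21717639 + 17037\right) = 14480 \left(-21700602\right) = -314224716960$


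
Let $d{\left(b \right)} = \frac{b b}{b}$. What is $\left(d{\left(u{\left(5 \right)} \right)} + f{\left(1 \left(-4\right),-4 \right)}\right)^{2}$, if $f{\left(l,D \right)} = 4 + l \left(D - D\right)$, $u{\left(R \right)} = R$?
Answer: $81$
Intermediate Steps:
$f{\left(l,D \right)} = 4$ ($f{\left(l,D \right)} = 4 + l 0 = 4 + 0 = 4$)
$d{\left(b \right)} = b$ ($d{\left(b \right)} = \frac{b^{2}}{b} = b$)
$\left(d{\left(u{\left(5 \right)} \right)} + f{\left(1 \left(-4\right),-4 \right)}\right)^{2} = \left(5 + 4\right)^{2} = 9^{2} = 81$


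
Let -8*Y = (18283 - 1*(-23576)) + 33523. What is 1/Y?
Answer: -4/37691 ≈ -0.00010613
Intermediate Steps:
Y = -37691/4 (Y = -((18283 - 1*(-23576)) + 33523)/8 = -((18283 + 23576) + 33523)/8 = -(41859 + 33523)/8 = -1/8*75382 = -37691/4 ≈ -9422.8)
1/Y = 1/(-37691/4) = -4/37691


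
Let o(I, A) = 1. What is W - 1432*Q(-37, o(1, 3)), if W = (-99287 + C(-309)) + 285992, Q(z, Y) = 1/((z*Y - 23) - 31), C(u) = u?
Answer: 16963468/91 ≈ 1.8641e+5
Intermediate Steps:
Q(z, Y) = 1/(-54 + Y*z) (Q(z, Y) = 1/((Y*z - 23) - 31) = 1/((-23 + Y*z) - 31) = 1/(-54 + Y*z))
W = 186396 (W = (-99287 - 309) + 285992 = -99596 + 285992 = 186396)
W - 1432*Q(-37, o(1, 3)) = 186396 - 1432/(-54 + 1*(-37)) = 186396 - 1432/(-54 - 37) = 186396 - 1432/(-91) = 186396 - 1432*(-1/91) = 186396 + 1432/91 = 16963468/91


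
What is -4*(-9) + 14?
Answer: 50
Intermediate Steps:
-4*(-9) + 14 = 36 + 14 = 50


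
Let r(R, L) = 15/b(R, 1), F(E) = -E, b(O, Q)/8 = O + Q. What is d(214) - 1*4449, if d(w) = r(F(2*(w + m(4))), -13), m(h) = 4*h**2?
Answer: -1316905/296 ≈ -4449.0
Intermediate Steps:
b(O, Q) = 8*O + 8*Q (b(O, Q) = 8*(O + Q) = 8*O + 8*Q)
r(R, L) = 15/(8 + 8*R) (r(R, L) = 15/(8*R + 8*1) = 15/(8*R + 8) = 15/(8 + 8*R))
d(w) = 15/(8*(-127 - 2*w)) (d(w) = 15/(8*(1 - 2*(w + 4*4**2))) = 15/(8*(1 - 2*(w + 4*16))) = 15/(8*(1 - 2*(w + 64))) = 15/(8*(1 - 2*(64 + w))) = 15/(8*(1 - (128 + 2*w))) = 15/(8*(1 + (-128 - 2*w))) = 15/(8*(-127 - 2*w)))
d(214) - 1*4449 = -15/(1016 + 16*214) - 1*4449 = -15/(1016 + 3424) - 4449 = -15/4440 - 4449 = -15*1/4440 - 4449 = -1/296 - 4449 = -1316905/296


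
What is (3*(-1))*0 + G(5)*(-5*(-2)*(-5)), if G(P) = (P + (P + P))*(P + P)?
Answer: -7500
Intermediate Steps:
G(P) = 6*P**2 (G(P) = (P + 2*P)*(2*P) = (3*P)*(2*P) = 6*P**2)
(3*(-1))*0 + G(5)*(-5*(-2)*(-5)) = (3*(-1))*0 + (6*5**2)*(-5*(-2)*(-5)) = -3*0 + (6*25)*(10*(-5)) = 0 + 150*(-50) = 0 - 7500 = -7500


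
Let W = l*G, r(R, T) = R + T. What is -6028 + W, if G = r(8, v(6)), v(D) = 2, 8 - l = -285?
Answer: -3098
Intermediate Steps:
l = 293 (l = 8 - 1*(-285) = 8 + 285 = 293)
G = 10 (G = 8 + 2 = 10)
W = 2930 (W = 293*10 = 2930)
-6028 + W = -6028 + 2930 = -3098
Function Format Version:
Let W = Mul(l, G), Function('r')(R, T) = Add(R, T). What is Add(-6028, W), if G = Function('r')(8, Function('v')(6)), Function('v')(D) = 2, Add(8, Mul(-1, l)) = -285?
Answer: -3098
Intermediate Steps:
l = 293 (l = Add(8, Mul(-1, -285)) = Add(8, 285) = 293)
G = 10 (G = Add(8, 2) = 10)
W = 2930 (W = Mul(293, 10) = 2930)
Add(-6028, W) = Add(-6028, 2930) = -3098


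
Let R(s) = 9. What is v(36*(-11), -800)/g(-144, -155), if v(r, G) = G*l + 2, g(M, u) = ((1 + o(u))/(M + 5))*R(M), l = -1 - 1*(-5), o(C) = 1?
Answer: 74087/3 ≈ 24696.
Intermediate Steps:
l = 4 (l = -1 + 5 = 4)
g(M, u) = 18/(5 + M) (g(M, u) = ((1 + 1)/(M + 5))*9 = (2/(5 + M))*9 = 18/(5 + M))
v(r, G) = 2 + 4*G (v(r, G) = G*4 + 2 = 4*G + 2 = 2 + 4*G)
v(36*(-11), -800)/g(-144, -155) = (2 + 4*(-800))/((18/(5 - 144))) = (2 - 3200)/((18/(-139))) = -3198/(18*(-1/139)) = -3198/(-18/139) = -3198*(-139/18) = 74087/3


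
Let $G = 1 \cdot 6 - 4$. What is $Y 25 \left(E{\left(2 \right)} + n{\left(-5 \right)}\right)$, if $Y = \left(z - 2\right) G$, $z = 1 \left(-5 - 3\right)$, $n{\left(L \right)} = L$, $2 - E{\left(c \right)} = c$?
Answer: $2500$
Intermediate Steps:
$E{\left(c \right)} = 2 - c$
$z = -8$ ($z = 1 \left(-8\right) = -8$)
$G = 2$ ($G = 6 - 4 = 2$)
$Y = -20$ ($Y = \left(-8 - 2\right) 2 = \left(-10\right) 2 = -20$)
$Y 25 \left(E{\left(2 \right)} + n{\left(-5 \right)}\right) = \left(-20\right) 25 \left(\left(2 - 2\right) - 5\right) = - 500 \left(\left(2 - 2\right) - 5\right) = - 500 \left(0 - 5\right) = \left(-500\right) \left(-5\right) = 2500$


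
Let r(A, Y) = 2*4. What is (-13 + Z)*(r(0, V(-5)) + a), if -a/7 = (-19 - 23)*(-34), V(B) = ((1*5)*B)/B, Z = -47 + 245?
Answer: -1847780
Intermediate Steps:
Z = 198
V(B) = 5 (V(B) = (5*B)/B = 5)
r(A, Y) = 8
a = -9996 (a = -7*(-19 - 23)*(-34) = -(-294)*(-34) = -7*1428 = -9996)
(-13 + Z)*(r(0, V(-5)) + a) = (-13 + 198)*(8 - 9996) = 185*(-9988) = -1847780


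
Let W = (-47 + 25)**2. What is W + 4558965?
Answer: 4559449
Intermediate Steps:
W = 484 (W = (-22)**2 = 484)
W + 4558965 = 484 + 4558965 = 4559449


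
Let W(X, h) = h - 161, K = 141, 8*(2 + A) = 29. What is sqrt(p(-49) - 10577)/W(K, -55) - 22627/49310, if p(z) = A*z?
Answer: -22627/49310 - I*sqrt(170506)/864 ≈ -0.45887 - 0.47792*I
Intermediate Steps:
A = 13/8 (A = -2 + (1/8)*29 = -2 + 29/8 = 13/8 ≈ 1.6250)
W(X, h) = -161 + h
p(z) = 13*z/8
sqrt(p(-49) - 10577)/W(K, -55) - 22627/49310 = sqrt((13/8)*(-49) - 10577)/(-161 - 55) - 22627/49310 = sqrt(-637/8 - 10577)/(-216) - 22627*1/49310 = sqrt(-85253/8)*(-1/216) - 22627/49310 = (I*sqrt(170506)/4)*(-1/216) - 22627/49310 = -I*sqrt(170506)/864 - 22627/49310 = -22627/49310 - I*sqrt(170506)/864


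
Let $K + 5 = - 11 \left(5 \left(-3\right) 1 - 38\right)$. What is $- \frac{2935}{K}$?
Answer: $- \frac{2935}{578} \approx -5.0779$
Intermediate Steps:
$K = 578$ ($K = -5 - 11 \left(5 \left(-3\right) 1 - 38\right) = -5 - 11 \left(\left(-15\right) 1 - 38\right) = -5 - 11 \left(-15 - 38\right) = -5 - -583 = -5 + 583 = 578$)
$- \frac{2935}{K} = - \frac{2935}{578}$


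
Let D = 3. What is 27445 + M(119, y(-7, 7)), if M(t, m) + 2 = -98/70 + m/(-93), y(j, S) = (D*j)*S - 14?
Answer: 12761149/465 ≈ 27443.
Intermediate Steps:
y(j, S) = -14 + 3*S*j (y(j, S) = (3*j)*S - 14 = 3*S*j - 14 = -14 + 3*S*j)
M(t, m) = -17/5 - m/93 (M(t, m) = -2 + (-98/70 + m/(-93)) = -2 + (-98*1/70 + m*(-1/93)) = -2 + (-7/5 - m/93) = -17/5 - m/93)
27445 + M(119, y(-7, 7)) = 27445 + (-17/5 - (-14 + 3*7*(-7))/93) = 27445 + (-17/5 - (-14 - 147)/93) = 27445 + (-17/5 - 1/93*(-161)) = 27445 + (-17/5 + 161/93) = 27445 - 776/465 = 12761149/465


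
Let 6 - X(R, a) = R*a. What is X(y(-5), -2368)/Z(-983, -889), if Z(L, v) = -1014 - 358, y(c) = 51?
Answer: -60387/686 ≈ -88.028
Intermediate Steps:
Z(L, v) = -1372
X(R, a) = 6 - R*a
X(y(-5), -2368)/Z(-983, -889) = (6 - 1*51*(-2368))/(-1372) = (6 + 120768)*(-1/1372) = 120774*(-1/1372) = -60387/686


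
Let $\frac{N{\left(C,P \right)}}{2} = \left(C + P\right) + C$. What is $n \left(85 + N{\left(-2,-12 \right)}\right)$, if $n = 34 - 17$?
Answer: $901$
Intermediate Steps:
$n = 17$
$N{\left(C,P \right)} = 2 P + 4 C$ ($N{\left(C,P \right)} = 2 \left(\left(C + P\right) + C\right) = 2 \left(P + 2 C\right) = 2 P + 4 C$)
$n \left(85 + N{\left(-2,-12 \right)}\right) = 17 \left(85 + \left(2 \left(-12\right) + 4 \left(-2\right)\right)\right) = 17 \left(85 - 32\right) = 17 \cdot 53 = 901$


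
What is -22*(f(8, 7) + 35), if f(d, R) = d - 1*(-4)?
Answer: -1034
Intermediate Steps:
f(d, R) = 4 + d (f(d, R) = d + 4 = 4 + d)
-22*(f(8, 7) + 35) = -22*((4 + 8) + 35) = -22*(12 + 35) = -22*47 = -1034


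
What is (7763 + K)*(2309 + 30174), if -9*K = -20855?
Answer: 2946922726/9 ≈ 3.2744e+8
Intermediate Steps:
K = 20855/9 (K = -⅑*(-20855) = 20855/9 ≈ 2317.2)
(7763 + K)*(2309 + 30174) = (7763 + 20855/9)*(2309 + 30174) = (90722/9)*32483 = 2946922726/9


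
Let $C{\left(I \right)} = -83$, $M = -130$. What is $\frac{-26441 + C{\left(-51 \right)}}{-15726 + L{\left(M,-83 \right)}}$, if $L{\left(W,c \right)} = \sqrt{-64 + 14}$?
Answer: $\frac{208558212}{123653563} + \frac{66310 i \sqrt{2}}{123653563} \approx 1.6866 + 0.00075838 i$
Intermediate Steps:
$L{\left(W,c \right)} = 5 i \sqrt{2}$ ($L{\left(W,c \right)} = \sqrt{-50} = 5 i \sqrt{2}$)
$\frac{-26441 + C{\left(-51 \right)}}{-15726 + L{\left(M,-83 \right)}} = \frac{-26441 - 83}{-15726 + 5 i \sqrt{2}} = - \frac{26524}{-15726 + 5 i \sqrt{2}}$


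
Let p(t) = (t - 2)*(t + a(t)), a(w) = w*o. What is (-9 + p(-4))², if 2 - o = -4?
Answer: 25281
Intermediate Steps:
o = 6 (o = 2 - 1*(-4) = 2 + 4 = 6)
a(w) = 6*w (a(w) = w*6 = 6*w)
p(t) = 7*t*(-2 + t) (p(t) = (t - 2)*(t + 6*t) = (-2 + t)*(7*t) = 7*t*(-2 + t))
(-9 + p(-4))² = (-9 + 7*(-4)*(-2 - 4))² = (-9 + 7*(-4)*(-6))² = (-9 + 168)² = 159² = 25281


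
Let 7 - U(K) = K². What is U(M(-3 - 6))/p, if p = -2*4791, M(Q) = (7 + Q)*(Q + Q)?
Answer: 1289/9582 ≈ 0.13452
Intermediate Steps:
M(Q) = 2*Q*(7 + Q) (M(Q) = (7 + Q)*(2*Q) = 2*Q*(7 + Q))
p = -9582
U(K) = 7 - K²
U(M(-3 - 6))/p = (7 - (2*(-3 - 6)*(7 + (-3 - 6)))²)/(-9582) = (7 - (2*(-9)*(7 - 9))²)*(-1/9582) = (7 - (2*(-9)*(-2))²)*(-1/9582) = (7 - 1*36²)*(-1/9582) = (7 - 1*1296)*(-1/9582) = (7 - 1296)*(-1/9582) = -1289*(-1/9582) = 1289/9582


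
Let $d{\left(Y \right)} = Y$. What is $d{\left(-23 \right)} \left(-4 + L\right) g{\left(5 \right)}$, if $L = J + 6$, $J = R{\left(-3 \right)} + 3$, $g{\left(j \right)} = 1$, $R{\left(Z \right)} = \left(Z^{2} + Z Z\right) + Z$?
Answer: $-460$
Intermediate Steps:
$R{\left(Z \right)} = Z + 2 Z^{2}$ ($R{\left(Z \right)} = \left(Z^{2} + Z^{2}\right) + Z = 2 Z^{2} + Z = Z + 2 Z^{2}$)
$J = 18$ ($J = - 3 \left(1 + 2 \left(-3\right)\right) + 3 = - 3 \left(1 - 6\right) + 3 = \left(-3\right) \left(-5\right) + 3 = 15 + 3 = 18$)
$L = 24$ ($L = 18 + 6 = 24$)
$d{\left(-23 \right)} \left(-4 + L\right) g{\left(5 \right)} = - 23 \left(-4 + 24\right) 1 = - 23 \cdot 20 \cdot 1 = \left(-23\right) 20 = -460$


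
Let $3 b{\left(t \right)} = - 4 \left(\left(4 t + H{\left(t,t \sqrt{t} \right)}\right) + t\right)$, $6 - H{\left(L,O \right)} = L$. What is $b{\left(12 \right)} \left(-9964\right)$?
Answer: $717408$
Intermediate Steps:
$H{\left(L,O \right)} = 6 - L$
$b{\left(t \right)} = -8 - \frac{16 t}{3}$ ($b{\left(t \right)} = \frac{\left(-4\right) \left(\left(4 t - \left(-6 + t\right)\right) + t\right)}{3} = \frac{\left(-4\right) \left(\left(6 + 3 t\right) + t\right)}{3} = \frac{\left(-4\right) \left(6 + 4 t\right)}{3} = \frac{-24 - 16 t}{3} = -8 - \frac{16 t}{3}$)
$b{\left(12 \right)} \left(-9964\right) = \left(-8 - 64\right) \left(-9964\right) = \left(-72\right) \left(-9964\right) = 717408$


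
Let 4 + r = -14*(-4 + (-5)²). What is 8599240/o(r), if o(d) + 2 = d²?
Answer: 4299620/44401 ≈ 96.836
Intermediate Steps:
r = -298 (r = -4 - 14*(-4 + (-5)²) = -4 - 14*(-4 + 25) = -4 - 14*21 = -4 - 294 = -298)
o(d) = -2 + d²
8599240/o(r) = 8599240/(-2 + (-298)²) = 8599240/(-2 + 88804) = 8599240/88802 = 8599240*(1/88802) = 4299620/44401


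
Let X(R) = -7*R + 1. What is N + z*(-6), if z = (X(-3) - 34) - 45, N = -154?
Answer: 188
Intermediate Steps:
X(R) = 1 - 7*R
z = -57 (z = ((1 - 7*(-3)) - 34) - 45 = ((1 + 21) - 34) - 45 = (22 - 34) - 45 = -12 - 45 = -57)
N + z*(-6) = -154 - 57*(-6) = -154 + 342 = 188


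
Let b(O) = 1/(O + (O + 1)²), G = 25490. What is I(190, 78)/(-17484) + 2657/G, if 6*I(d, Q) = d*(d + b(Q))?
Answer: -1013346179767/4224256176060 ≈ -0.23989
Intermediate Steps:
b(O) = 1/(O + (1 + O)²)
I(d, Q) = d*(d + 1/(Q + (1 + Q)²))/6 (I(d, Q) = (d*(d + 1/(Q + (1 + Q)²)))/6 = d*(d + 1/(Q + (1 + Q)²))/6)
I(190, 78)/(-17484) + 2657/G = ((⅙)*190*(190 + 1/(78 + (1 + 78)²)))/(-17484) + 2657/25490 = ((⅙)*190*(190 + 1/(78 + 79²)))*(-1/17484) + 2657*(1/25490) = ((⅙)*190*(190 + 1/(78 + 6241)))*(-1/17484) + 2657/25490 = ((⅙)*190*(190 + 1/6319))*(-1/17484) + 2657/25490 = ((⅙)*190*(1200611/6319))*(-1/17484) + 2657/25490 = (114058045/18957)*(-1/17484) + 2657/25490 = -114058045/331444188 + 2657/25490 = -1013346179767/4224256176060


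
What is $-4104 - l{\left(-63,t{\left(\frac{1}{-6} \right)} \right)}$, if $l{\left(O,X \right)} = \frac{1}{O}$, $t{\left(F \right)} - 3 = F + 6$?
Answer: $- \frac{258551}{63} \approx -4104.0$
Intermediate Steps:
$t{\left(F \right)} = 9 + F$ ($t{\left(F \right)} = 3 + \left(F + 6\right) = 3 + \left(6 + F\right) = 9 + F$)
$-4104 - l{\left(-63,t{\left(\frac{1}{-6} \right)} \right)} = -4104 - \frac{1}{-63} = -4104 - - \frac{1}{63} = -4104 + \frac{1}{63} = - \frac{258551}{63}$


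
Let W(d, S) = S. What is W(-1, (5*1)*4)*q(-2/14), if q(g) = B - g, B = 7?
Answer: 1000/7 ≈ 142.86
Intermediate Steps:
q(g) = 7 - g
W(-1, (5*1)*4)*q(-2/14) = ((5*1)*4)*(7 - (-2)/14) = (5*4)*(7 - (-2)/14) = 20*(7 - 1*(-⅐)) = 20*(7 + ⅐) = 20*(50/7) = 1000/7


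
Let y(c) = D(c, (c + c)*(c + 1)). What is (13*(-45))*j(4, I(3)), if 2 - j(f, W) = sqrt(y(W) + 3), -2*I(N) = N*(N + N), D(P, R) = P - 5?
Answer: -1170 + 585*I*sqrt(11) ≈ -1170.0 + 1940.2*I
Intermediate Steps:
D(P, R) = -5 + P
I(N) = -N**2 (I(N) = -N*(N + N)/2 = -N*2*N/2 = -N**2)
y(c) = -5 + c
j(f, W) = 2 - sqrt(-2 + W) (j(f, W) = 2 - sqrt((-5 + W) + 3) = 2 - sqrt(-2 + W))
(13*(-45))*j(4, I(3)) = (13*(-45))*(2 - sqrt(-2 - 1*3**2)) = -585*(2 - sqrt(-2 - 1*9)) = -585*(2 - sqrt(-2 - 9)) = -585*(2 - sqrt(-11)) = -585*(2 - I*sqrt(11)) = -1170 + 585*I*sqrt(11)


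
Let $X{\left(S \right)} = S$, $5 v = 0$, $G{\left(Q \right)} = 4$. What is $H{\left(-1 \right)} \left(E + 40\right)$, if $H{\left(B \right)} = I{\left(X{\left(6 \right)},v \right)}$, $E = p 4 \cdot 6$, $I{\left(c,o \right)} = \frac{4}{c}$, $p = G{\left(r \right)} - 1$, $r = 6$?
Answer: $\frac{224}{3} \approx 74.667$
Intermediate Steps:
$v = 0$ ($v = \frac{1}{5} \cdot 0 = 0$)
$p = 3$ ($p = 4 - 1 = 3$)
$E = 72$ ($E = 3 \cdot 4 \cdot 6 = 12 \cdot 6 = 72$)
$H{\left(B \right)} = \frac{2}{3}$ ($H{\left(B \right)} = \frac{4}{6} = 4 \cdot \frac{1}{6} = \frac{2}{3}$)
$H{\left(-1 \right)} \left(E + 40\right) = \frac{2 \left(72 + 40\right)}{3} = \frac{2}{3} \cdot 112 = \frac{224}{3}$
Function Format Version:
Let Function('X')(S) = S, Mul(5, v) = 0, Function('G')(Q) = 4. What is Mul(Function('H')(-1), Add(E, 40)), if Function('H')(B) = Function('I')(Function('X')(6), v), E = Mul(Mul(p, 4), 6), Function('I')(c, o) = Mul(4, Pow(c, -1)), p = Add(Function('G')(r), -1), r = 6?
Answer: Rational(224, 3) ≈ 74.667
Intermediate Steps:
v = 0 (v = Mul(Rational(1, 5), 0) = 0)
p = 3 (p = Add(4, -1) = 3)
E = 72 (E = Mul(Mul(3, 4), 6) = Mul(12, 6) = 72)
Function('H')(B) = Rational(2, 3) (Function('H')(B) = Mul(4, Pow(6, -1)) = Mul(4, Rational(1, 6)) = Rational(2, 3))
Mul(Function('H')(-1), Add(E, 40)) = Mul(Rational(2, 3), Add(72, 40)) = Mul(Rational(2, 3), 112) = Rational(224, 3)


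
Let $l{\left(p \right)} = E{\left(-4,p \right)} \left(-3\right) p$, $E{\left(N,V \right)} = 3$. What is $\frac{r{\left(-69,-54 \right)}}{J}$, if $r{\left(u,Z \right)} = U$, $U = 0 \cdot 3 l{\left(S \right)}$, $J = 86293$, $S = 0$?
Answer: $0$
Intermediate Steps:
$l{\left(p \right)} = - 9 p$ ($l{\left(p \right)} = 3 \left(-3\right) p = - 9 p$)
$U = 0$ ($U = 0 \cdot 3 \left(\left(-9\right) 0\right) = 0 \cdot 0 = 0$)
$r{\left(u,Z \right)} = 0$
$\frac{r{\left(-69,-54 \right)}}{J} = \frac{0}{86293} = 0 \cdot \frac{1}{86293} = 0$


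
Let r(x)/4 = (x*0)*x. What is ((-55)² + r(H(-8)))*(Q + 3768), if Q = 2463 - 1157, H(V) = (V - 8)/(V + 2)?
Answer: 15348850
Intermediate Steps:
H(V) = (-8 + V)/(2 + V)
Q = 1306
r(x) = 0 (r(x) = 4*((x*0)*x) = 4*(0*x) = 4*0 = 0)
((-55)² + r(H(-8)))*(Q + 3768) = ((-55)² + 0)*(1306 + 3768) = (3025 + 0)*5074 = 3025*5074 = 15348850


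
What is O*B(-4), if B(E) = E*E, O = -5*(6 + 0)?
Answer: -480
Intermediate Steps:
O = -30 (O = -5*6 = -30)
B(E) = E²
O*B(-4) = -30*(-4)² = -30*16 = -480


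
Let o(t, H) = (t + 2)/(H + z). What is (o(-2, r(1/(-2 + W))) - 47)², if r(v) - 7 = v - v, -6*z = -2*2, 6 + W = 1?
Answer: 2209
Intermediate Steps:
W = -5 (W = -6 + 1 = -5)
z = ⅔ (z = -(-1)*2/3 = -⅙*(-4) = ⅔ ≈ 0.66667)
r(v) = 7 (r(v) = 7 + (v - v) = 7 + 0 = 7)
o(t, H) = (2 + t)/(⅔ + H) (o(t, H) = (t + 2)/(H + ⅔) = (2 + t)/(⅔ + H))
(o(-2, r(1/(-2 + W))) - 47)² = (3*(2 - 2)/(2 + 3*7) - 47)² = (3*0/(2 + 21) - 47)² = (3*0/23 - 47)² = (3*(1/23)*0 - 47)² = (0 - 47)² = (-47)² = 2209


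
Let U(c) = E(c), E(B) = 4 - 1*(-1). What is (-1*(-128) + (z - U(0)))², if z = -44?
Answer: 6241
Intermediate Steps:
E(B) = 5 (E(B) = 4 + 1 = 5)
U(c) = 5
(-1*(-128) + (z - U(0)))² = (-1*(-128) + (-44 - 1*5))² = (128 + (-44 - 5))² = (128 - 49)² = 79² = 6241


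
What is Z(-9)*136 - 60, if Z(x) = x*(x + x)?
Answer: 21972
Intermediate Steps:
Z(x) = 2*x**2 (Z(x) = x*(2*x) = 2*x**2)
Z(-9)*136 - 60 = (2*(-9)**2)*136 - 60 = (2*81)*136 - 60 = 162*136 - 60 = 22032 - 60 = 21972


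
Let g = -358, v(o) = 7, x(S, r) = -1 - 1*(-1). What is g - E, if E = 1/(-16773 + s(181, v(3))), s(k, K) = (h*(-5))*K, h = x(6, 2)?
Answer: -6004733/16773 ≈ -358.00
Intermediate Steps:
x(S, r) = 0 (x(S, r) = -1 + 1 = 0)
h = 0
s(k, K) = 0 (s(k, K) = (0*(-5))*K = 0*K = 0)
E = -1/16773 (E = 1/(-16773 + 0) = 1/(-16773) = -1/16773 ≈ -5.9620e-5)
g - E = -358 - 1*(-1/16773) = -358 + 1/16773 = -6004733/16773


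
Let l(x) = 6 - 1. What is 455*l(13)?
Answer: 2275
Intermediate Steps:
l(x) = 5
455*l(13) = 455*5 = 2275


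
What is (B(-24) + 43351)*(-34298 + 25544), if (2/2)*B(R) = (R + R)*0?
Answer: -379494654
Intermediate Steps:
B(R) = 0 (B(R) = (R + R)*0 = (2*R)*0 = 0)
(B(-24) + 43351)*(-34298 + 25544) = (0 + 43351)*(-34298 + 25544) = 43351*(-8754) = -379494654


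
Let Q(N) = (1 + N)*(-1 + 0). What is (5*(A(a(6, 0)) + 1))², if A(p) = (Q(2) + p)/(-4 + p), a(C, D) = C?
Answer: 625/4 ≈ 156.25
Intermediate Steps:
Q(N) = -1 - N (Q(N) = (1 + N)*(-1) = -1 - N)
A(p) = (-3 + p)/(-4 + p) (A(p) = ((-1 - 1*2) + p)/(-4 + p) = ((-1 - 2) + p)/(-4 + p) = (-3 + p)/(-4 + p))
(5*(A(a(6, 0)) + 1))² = (5*((-3 + 6)/(-4 + 6) + 1))² = (5*(3/2 + 1))² = (5*(5/2))² = (25/2)² = 625/4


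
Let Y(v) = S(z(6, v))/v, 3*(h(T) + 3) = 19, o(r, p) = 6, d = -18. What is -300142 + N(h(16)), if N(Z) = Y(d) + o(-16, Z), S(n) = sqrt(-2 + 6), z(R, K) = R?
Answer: -2701225/9 ≈ -3.0014e+5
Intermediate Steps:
h(T) = 10/3 (h(T) = -3 + (1/3)*19 = -3 + 19/3 = 10/3)
S(n) = 2 (S(n) = sqrt(4) = 2)
Y(v) = 2/v
N(Z) = 53/9 (N(Z) = 2/(-18) + 6 = 2*(-1/18) + 6 = -1/9 + 6 = 53/9)
-300142 + N(h(16)) = -300142 + 53/9 = -2701225/9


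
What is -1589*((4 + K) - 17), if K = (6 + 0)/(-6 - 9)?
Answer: 106463/5 ≈ 21293.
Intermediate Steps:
K = -⅖ (K = 6/(-15) = 6*(-1/15) = -⅖ ≈ -0.40000)
-1589*((4 + K) - 17) = -1589*((4 - ⅖) - 17) = -1589*(18/5 - 17) = -1589*(-67/5) = 106463/5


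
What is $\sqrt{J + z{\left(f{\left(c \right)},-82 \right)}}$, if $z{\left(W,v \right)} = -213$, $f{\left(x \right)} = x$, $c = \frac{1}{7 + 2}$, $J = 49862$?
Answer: $\sqrt{49649} \approx 222.82$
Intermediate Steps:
$c = \frac{1}{9} \approx 0.11111$
$\sqrt{J + z{\left(f{\left(c \right)},-82 \right)}} = \sqrt{49862 - 213} = \sqrt{49649}$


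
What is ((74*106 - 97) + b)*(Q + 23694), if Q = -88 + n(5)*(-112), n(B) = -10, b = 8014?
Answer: 389706486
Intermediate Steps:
Q = 1032 (Q = -88 - 10*(-112) = -88 + 1120 = 1032)
((74*106 - 97) + b)*(Q + 23694) = ((74*106 - 97) + 8014)*(1032 + 23694) = ((7844 - 97) + 8014)*24726 = (7747 + 8014)*24726 = 15761*24726 = 389706486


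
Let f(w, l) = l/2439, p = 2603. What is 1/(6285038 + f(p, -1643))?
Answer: 2439/15329206039 ≈ 1.5911e-7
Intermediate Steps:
f(w, l) = l/2439 (f(w, l) = l*(1/2439) = l/2439)
1/(6285038 + f(p, -1643)) = 1/(6285038 + (1/2439)*(-1643)) = 1/(6285038 - 1643/2439) = 1/(15329206039/2439) = 2439/15329206039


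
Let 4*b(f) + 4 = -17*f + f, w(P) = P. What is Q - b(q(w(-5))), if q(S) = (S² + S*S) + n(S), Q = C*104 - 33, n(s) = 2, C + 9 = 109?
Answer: 10576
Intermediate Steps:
C = 100 (C = -9 + 109 = 100)
Q = 10367 (Q = 100*104 - 33 = 10400 - 33 = 10367)
q(S) = 2 + 2*S² (q(S) = (S² + S*S) + 2 = (S² + S²) + 2 = 2*S² + 2 = 2 + 2*S²)
b(f) = -1 - 4*f (b(f) = -1 + (-17*f + f)/4 = -1 + (-16*f)/4 = -1 - 4*f)
Q - b(q(w(-5))) = 10367 - (-1 - 4*(2 + 2*(-5)²)) = 10367 - (-1 - 4*(2 + 2*25)) = 10367 - (-1 - 4*(2 + 50)) = 10367 - (-1 - 4*52) = 10367 - (-1 - 208) = 10367 - 1*(-209) = 10367 + 209 = 10576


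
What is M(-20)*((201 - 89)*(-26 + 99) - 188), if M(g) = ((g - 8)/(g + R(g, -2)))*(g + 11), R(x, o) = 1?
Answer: -2012976/19 ≈ -1.0595e+5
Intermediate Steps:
M(g) = (-8 + g)*(11 + g)/(1 + g) (M(g) = ((g - 8)/(g + 1))*(g + 11) = ((-8 + g)/(1 + g))*(11 + g) = (-8 + g)*(11 + g)/(1 + g))
M(-20)*((201 - 89)*(-26 + 99) - 188) = ((-88 + (-20)² + 3*(-20))/(1 - 20))*((201 - 89)*(-26 + 99) - 188) = ((-88 + 400 - 60)/(-19))*(112*73 - 188) = (-1/19*252)*(8176 - 188) = -252/19*7988 = -2012976/19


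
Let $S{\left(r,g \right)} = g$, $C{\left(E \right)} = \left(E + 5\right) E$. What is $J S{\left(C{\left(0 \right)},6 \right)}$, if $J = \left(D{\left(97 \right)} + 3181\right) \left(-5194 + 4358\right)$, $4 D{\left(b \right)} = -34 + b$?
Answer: $-16034898$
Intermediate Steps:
$C{\left(E \right)} = E \left(5 + E\right)$ ($C{\left(E \right)} = \left(5 + E\right) E = E \left(5 + E\right)$)
$D{\left(b \right)} = - \frac{17}{2} + \frac{b}{4}$ ($D{\left(b \right)} = \frac{-34 + b}{4} = - \frac{17}{2} + \frac{b}{4}$)
$J = -2672483$ ($J = \left(\left(- \frac{17}{2} + \frac{1}{4} \cdot 97\right) + 3181\right) \left(-5194 + 4358\right) = \left(\left(- \frac{17}{2} + \frac{97}{4}\right) + 3181\right) \left(-836\right) = \left(\frac{63}{4} + 3181\right) \left(-836\right) = \frac{12787}{4} \left(-836\right) = -2672483$)
$J S{\left(C{\left(0 \right)},6 \right)} = \left(-2672483\right) 6 = -16034898$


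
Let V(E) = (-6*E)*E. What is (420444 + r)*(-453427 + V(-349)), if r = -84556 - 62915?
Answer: -323263634709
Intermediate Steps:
V(E) = -6*E**2
r = -147471
(420444 + r)*(-453427 + V(-349)) = (420444 - 147471)*(-453427 - 6*(-349)**2) = 272973*(-453427 - 6*121801) = 272973*(-453427 - 730806) = 272973*(-1184233) = -323263634709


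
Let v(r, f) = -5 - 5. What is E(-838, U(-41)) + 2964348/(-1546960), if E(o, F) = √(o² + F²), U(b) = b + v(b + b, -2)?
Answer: -741087/386740 + √704845 ≈ 837.63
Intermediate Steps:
v(r, f) = -10
U(b) = -10 + b (U(b) = b - 10 = -10 + b)
E(o, F) = √(F² + o²)
E(-838, U(-41)) + 2964348/(-1546960) = √((-10 - 41)² + (-838)²) + 2964348/(-1546960) = √((-51)² + 702244) + 2964348*(-1/1546960) = √(2601 + 702244) - 741087/386740 = √704845 - 741087/386740 = -741087/386740 + √704845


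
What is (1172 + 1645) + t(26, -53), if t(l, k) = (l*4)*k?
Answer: -2695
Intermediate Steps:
t(l, k) = 4*k*l (t(l, k) = (4*l)*k = 4*k*l)
(1172 + 1645) + t(26, -53) = (1172 + 1645) + 4*(-53)*26 = 2817 - 5512 = -2695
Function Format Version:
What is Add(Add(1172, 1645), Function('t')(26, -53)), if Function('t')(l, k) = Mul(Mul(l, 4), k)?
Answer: -2695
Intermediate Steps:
Function('t')(l, k) = Mul(4, k, l) (Function('t')(l, k) = Mul(Mul(4, l), k) = Mul(4, k, l))
Add(Add(1172, 1645), Function('t')(26, -53)) = Add(Add(1172, 1645), Mul(4, -53, 26)) = Add(2817, -5512) = -2695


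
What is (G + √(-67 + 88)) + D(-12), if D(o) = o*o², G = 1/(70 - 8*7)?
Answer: -24191/14 + √21 ≈ -1723.3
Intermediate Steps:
G = 1/14 (G = 1/(70 - 56) = 1/14 ≈ 0.071429)
D(o) = o³
(G + √(-67 + 88)) + D(-12) = (1/14 + √(-67 + 88)) + (-12)³ = (1/14 + √21) - 1728 = -24191/14 + √21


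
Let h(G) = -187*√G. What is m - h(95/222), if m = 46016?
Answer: 46016 + 187*√21090/222 ≈ 46138.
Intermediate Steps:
m - h(95/222) = 46016 - (-187)*√(95/222) = 46016 - (-187)*√21090/222 = 46016 + 187*√21090/222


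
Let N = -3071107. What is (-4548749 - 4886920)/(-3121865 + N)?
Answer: 3145223/2064324 ≈ 1.5236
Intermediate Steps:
(-4548749 - 4886920)/(-3121865 + N) = (-4548749 - 4886920)/(-3121865 - 3071107) = -9435669/(-6192972) = -9435669*(-1/6192972) = 3145223/2064324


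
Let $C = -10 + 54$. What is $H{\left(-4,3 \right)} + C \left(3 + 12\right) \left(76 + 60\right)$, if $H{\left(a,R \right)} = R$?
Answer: $89763$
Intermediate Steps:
$C = 44$
$H{\left(-4,3 \right)} + C \left(3 + 12\right) \left(76 + 60\right) = 3 + 44 \left(3 + 12\right) \left(76 + 60\right) = 3 + 44 \cdot 15 \cdot 136 = 3 + 44 \cdot 2040 = 3 + 89760 = 89763$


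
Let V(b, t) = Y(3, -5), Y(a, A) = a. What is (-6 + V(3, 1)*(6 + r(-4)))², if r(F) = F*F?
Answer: 3600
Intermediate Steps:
V(b, t) = 3
r(F) = F²
(-6 + V(3, 1)*(6 + r(-4)))² = (-6 + 3*(6 + (-4)²))² = (-6 + 3*(6 + 16))² = (-6 + 3*22)² = (-6 + 66)² = 60² = 3600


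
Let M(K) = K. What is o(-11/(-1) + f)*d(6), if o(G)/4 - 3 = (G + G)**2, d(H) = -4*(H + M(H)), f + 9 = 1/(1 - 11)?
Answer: -83712/25 ≈ -3348.5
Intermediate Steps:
f = -91/10 (f = -9 + 1/(1 - 11) = -9 + 1/(-10) = -9 - 1/10 = -91/10 ≈ -9.1000)
d(H) = -8*H (d(H) = -4*(H + H) = -8*H)
o(G) = 12 + 16*G**2 (o(G) = 12 + 4*(G + G)**2 = 12 + 4*(2*G)**2 = 12 + 4*(4*G**2) = 12 + 16*G**2)
o(-11/(-1) + f)*d(6) = (12 + 16*(-11/(-1) - 91/10)**2)*(-8*6) = (12 + 16*(-11*(-1) - 91/10)**2)*(-48) = (12 + 16*(11 - 91/10)**2)*(-48) = (12 + 16*(19/10)**2)*(-48) = (12 + 16*(361/100))*(-48) = (12 + 1444/25)*(-48) = (1744/25)*(-48) = -83712/25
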